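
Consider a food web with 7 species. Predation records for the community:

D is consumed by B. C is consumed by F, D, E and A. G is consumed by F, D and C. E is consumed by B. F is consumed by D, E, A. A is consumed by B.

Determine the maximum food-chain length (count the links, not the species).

One longest chain: G → C → F → A → B.
It has 5 species and 4 links.

4 links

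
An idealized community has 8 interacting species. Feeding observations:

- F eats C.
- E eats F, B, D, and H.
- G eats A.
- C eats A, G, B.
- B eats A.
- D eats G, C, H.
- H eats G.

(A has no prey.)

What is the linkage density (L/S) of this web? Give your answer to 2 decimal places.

L/S = 1.75

There are L = 14 links among S = 8 species.
L/S = 14/8 = 1.7500 ≈ 1.75.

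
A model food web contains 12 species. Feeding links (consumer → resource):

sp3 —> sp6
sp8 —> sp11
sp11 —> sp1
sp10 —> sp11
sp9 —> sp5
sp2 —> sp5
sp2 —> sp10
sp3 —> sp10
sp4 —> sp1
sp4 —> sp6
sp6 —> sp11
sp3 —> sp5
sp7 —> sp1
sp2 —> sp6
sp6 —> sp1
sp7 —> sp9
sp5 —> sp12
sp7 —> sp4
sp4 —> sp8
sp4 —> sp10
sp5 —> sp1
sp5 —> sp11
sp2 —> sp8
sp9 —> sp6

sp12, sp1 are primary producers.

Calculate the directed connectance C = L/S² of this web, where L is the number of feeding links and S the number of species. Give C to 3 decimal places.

The web has S = 12 species and L = 24 feeding links.
C = L / S² = 24 / 144 = 0.1667 ≈ 0.167.

C = 0.167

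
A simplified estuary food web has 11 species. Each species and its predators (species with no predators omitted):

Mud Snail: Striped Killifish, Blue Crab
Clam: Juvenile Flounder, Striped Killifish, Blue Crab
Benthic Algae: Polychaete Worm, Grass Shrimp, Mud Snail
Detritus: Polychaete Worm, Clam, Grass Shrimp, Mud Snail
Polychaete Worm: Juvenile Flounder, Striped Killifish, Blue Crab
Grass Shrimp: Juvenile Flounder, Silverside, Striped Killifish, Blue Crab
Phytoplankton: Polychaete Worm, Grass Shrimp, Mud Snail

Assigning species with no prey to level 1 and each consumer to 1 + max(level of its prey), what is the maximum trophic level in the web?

Basal resources (level 1): Phytoplankton, Detritus, Benthic Algae.
Phytoplankton → Polychaete Worm → Blue Crab gives Blue Crab level 3.
No species has a prey at level 3, so no species reaches level 4.

3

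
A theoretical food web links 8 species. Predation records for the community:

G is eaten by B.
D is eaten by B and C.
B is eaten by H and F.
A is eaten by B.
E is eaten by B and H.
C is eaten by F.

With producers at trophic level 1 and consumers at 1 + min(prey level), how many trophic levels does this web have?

3

Producers (level 1): D, A, G, E.
Following each consumer down to its lowest-level prey: D → B → F (levels 1 through 3).
All prey of F (B 2, C 2) are at level 2 or above, so F is at level 1 + 2 = 3.
Every consumer has at least one prey at level 2 or below, so none exceeds level 3.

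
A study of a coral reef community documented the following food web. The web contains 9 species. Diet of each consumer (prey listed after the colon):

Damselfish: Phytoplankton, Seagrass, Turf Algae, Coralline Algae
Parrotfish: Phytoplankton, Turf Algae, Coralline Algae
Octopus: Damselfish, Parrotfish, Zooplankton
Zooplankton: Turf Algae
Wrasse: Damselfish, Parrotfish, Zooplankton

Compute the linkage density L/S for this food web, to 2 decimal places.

L/S = 1.56

There are L = 14 links among S = 9 species.
L/S = 14/9 = 1.5556 ≈ 1.56.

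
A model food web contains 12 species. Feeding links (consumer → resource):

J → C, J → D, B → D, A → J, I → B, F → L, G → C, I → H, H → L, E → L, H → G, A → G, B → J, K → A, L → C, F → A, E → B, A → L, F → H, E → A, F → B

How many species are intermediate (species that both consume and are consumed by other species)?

Intermediate species (has both prey and predators): G, J, L, B, A, H.
Count: 6.

6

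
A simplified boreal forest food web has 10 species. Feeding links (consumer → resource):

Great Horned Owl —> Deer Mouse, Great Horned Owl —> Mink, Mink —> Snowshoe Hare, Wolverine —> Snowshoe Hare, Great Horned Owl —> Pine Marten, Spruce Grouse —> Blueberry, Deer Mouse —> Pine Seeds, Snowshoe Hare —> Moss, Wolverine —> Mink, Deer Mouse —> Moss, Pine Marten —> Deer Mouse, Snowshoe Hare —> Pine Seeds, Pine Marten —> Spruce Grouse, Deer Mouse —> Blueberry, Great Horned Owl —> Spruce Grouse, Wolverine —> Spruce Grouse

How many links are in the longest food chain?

3 links

One longest chain: Pine Seeds → Snowshoe Hare → Mink → Wolverine.
It has 4 species and 3 links.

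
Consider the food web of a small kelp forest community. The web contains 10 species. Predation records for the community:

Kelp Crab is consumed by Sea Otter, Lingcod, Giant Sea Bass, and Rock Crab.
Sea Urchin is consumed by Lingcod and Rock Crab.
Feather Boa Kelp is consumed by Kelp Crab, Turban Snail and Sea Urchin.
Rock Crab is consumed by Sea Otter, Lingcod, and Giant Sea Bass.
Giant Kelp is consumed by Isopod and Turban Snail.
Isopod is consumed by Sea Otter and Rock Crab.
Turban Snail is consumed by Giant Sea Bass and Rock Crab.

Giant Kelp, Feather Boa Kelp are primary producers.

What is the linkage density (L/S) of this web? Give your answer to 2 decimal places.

There are L = 18 links among S = 10 species.
L/S = 18/10 = 1.8000 ≈ 1.80.

L/S = 1.80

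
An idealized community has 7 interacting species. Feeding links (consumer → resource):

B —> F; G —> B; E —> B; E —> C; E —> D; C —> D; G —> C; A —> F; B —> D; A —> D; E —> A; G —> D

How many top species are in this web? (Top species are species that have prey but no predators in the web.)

Top species (has prey, but nothing eats it): E, G.
Count: 2.

2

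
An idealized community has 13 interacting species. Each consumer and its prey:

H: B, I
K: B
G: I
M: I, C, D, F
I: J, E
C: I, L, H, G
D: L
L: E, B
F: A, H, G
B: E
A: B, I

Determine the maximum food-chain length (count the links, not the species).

4 links

One longest chain: J → I → G → F → M.
It has 5 species and 4 links.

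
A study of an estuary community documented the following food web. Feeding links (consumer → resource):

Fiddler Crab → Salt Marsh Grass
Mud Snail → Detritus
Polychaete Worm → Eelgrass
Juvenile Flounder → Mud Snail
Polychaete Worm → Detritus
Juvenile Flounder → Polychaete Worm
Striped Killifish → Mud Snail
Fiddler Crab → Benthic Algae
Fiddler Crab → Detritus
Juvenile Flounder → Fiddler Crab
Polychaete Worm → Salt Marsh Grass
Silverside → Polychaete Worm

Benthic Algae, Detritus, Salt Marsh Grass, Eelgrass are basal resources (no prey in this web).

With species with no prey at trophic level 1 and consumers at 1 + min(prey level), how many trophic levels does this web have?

Basal resources (level 1): Benthic Algae, Detritus, Salt Marsh Grass, Eelgrass.
Following each consumer down to its lowest-level prey: Detritus → Mud Snail → Striped Killifish (levels 1 through 3).
All prey of Striped Killifish (Mud Snail 2) are at level 2 or above, so Striped Killifish is at level 1 + 2 = 3.
Every consumer has at least one prey at level 2 or below, so none exceeds level 3.

3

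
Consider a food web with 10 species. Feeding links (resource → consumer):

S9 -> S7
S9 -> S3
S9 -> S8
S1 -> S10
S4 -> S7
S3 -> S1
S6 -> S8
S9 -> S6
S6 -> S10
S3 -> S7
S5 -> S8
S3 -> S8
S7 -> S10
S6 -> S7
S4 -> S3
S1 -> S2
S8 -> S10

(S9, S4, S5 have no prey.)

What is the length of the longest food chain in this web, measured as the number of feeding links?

3 links

One longest chain: S9 → S6 → S8 → S10.
It has 4 species and 3 links.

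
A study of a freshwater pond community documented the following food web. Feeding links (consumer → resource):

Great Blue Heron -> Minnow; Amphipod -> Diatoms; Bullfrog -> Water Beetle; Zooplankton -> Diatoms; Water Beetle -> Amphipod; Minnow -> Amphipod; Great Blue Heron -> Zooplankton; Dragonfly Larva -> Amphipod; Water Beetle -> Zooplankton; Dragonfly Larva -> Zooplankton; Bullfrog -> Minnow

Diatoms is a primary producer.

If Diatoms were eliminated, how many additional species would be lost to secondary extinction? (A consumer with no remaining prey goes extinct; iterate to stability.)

Remove Diatoms.
Round 1: Amphipod (all prey gone), Zooplankton (all prey gone) → extinct.
Round 2: Water Beetle (all prey gone), Dragonfly Larva (all prey gone), Minnow (all prey gone) → extinct.
Round 3: Bullfrog (all prey gone), Great Blue Heron (all prey gone) → extinct.
No further losses. Total secondary extinctions: 7.

7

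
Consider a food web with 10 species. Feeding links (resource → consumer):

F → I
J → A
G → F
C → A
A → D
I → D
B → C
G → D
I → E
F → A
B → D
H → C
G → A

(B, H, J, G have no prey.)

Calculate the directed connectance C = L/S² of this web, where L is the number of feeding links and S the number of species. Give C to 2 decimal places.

The web has S = 10 species and L = 13 feeding links.
C = L / S² = 13 / 100 = 0.1300 ≈ 0.13.

C = 0.13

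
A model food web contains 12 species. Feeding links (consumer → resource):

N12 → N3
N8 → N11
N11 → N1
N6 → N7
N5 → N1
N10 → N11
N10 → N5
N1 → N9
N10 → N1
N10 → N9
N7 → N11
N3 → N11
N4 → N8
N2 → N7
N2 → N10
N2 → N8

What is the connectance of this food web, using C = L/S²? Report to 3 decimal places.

C = 0.111

The web has S = 12 species and L = 16 feeding links.
C = L / S² = 16 / 144 = 0.1111 ≈ 0.111.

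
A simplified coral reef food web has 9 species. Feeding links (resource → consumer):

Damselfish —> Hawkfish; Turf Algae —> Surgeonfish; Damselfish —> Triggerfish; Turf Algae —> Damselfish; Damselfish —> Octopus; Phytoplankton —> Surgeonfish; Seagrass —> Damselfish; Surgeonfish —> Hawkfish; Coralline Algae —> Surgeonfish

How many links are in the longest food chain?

2 links

One longest chain: Phytoplankton → Surgeonfish → Hawkfish.
It has 3 species and 2 links.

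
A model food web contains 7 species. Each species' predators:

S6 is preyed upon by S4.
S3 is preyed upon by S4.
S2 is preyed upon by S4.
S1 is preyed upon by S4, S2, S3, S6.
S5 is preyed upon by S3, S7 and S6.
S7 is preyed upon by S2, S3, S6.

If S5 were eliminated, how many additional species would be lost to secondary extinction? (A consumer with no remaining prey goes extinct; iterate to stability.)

1

Remove S5.
Round 1: S7 (all prey gone) → extinct.
No further losses. Total secondary extinctions: 1.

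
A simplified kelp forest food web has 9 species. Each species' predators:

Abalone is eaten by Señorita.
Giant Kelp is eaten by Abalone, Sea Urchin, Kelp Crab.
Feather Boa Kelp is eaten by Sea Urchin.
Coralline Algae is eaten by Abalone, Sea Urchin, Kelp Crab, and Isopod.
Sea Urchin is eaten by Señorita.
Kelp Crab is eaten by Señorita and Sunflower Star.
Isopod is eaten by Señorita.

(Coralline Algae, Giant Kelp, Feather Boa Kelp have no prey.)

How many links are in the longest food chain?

2 links

One longest chain: Coralline Algae → Kelp Crab → Sunflower Star.
It has 3 species and 2 links.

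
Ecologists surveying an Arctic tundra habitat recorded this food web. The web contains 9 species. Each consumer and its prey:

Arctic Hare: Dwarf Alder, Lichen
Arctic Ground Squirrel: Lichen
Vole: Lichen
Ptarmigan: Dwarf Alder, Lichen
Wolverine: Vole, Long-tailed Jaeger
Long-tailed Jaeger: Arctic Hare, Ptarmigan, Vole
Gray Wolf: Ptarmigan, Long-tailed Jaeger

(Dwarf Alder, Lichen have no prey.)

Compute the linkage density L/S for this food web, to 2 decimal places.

L/S = 1.44

There are L = 13 links among S = 9 species.
L/S = 13/9 = 1.4444 ≈ 1.44.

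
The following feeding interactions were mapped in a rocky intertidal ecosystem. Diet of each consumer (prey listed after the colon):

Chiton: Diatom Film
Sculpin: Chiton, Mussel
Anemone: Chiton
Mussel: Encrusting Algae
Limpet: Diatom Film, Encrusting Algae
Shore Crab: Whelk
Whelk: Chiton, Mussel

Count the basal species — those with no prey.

Basal species (no prey listed): Diatom Film, Encrusting Algae.
Count: 2.

2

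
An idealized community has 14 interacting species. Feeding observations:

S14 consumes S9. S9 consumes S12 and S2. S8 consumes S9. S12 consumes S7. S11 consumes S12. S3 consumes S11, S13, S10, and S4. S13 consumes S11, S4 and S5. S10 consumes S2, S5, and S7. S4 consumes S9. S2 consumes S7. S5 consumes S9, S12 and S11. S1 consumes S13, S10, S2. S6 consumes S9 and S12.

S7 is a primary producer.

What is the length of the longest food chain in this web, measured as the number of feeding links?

5 links

One longest chain: S7 → S12 → S9 → S5 → S10 → S3.
It has 6 species and 5 links.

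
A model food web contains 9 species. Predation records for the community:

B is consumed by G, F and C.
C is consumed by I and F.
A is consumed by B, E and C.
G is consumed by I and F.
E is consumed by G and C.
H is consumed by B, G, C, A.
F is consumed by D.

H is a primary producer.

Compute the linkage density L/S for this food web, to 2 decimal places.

There are L = 17 links among S = 9 species.
L/S = 17/9 = 1.8889 ≈ 1.89.

L/S = 1.89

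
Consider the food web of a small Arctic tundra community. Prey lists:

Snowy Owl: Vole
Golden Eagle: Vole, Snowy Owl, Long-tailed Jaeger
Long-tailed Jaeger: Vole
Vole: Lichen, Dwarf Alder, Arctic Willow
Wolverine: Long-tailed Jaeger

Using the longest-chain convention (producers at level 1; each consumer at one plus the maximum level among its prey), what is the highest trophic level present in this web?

4

Producers (level 1): Lichen, Dwarf Alder, Arctic Willow.
Lichen → Vole → Long-tailed Jaeger → Wolverine gives Wolverine level 4.
No species has a prey at level 4, so no species reaches level 5.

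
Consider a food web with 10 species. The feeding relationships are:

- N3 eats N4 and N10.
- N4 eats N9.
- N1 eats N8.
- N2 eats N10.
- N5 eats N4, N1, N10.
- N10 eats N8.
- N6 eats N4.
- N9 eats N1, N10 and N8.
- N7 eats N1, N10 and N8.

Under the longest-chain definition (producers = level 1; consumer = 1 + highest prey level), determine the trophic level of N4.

N8 is a producer → level 1.
N1 eats N8 → level 2.
N9 eats N1 (level 2); other prey at levels: N8 1, N10 2 → level 3.
N4 eats N9 → level 4.

Trophic level 4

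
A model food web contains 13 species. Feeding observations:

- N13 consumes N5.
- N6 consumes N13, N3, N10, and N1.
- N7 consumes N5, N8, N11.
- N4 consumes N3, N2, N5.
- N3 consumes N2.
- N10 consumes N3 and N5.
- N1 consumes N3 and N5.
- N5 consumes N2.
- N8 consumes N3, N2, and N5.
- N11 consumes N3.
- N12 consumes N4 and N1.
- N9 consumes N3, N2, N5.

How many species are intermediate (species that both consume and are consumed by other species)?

8

Intermediate species (has both prey and predators): N5, N3, N10, N8, N13, N1, N4, N11.
Count: 8.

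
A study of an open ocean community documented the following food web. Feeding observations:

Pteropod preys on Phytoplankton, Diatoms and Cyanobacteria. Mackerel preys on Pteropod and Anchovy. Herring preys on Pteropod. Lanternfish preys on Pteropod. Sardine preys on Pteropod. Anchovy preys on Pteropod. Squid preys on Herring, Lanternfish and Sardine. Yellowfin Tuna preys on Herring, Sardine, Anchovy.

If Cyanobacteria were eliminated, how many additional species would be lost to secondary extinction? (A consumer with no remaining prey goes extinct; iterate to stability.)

Remove Cyanobacteria.
Every predator of it retains at least one other prey: Pteropod still has Diatoms, Phytoplankton.
No consumer loses all prey, so no secondary extinctions occur.

0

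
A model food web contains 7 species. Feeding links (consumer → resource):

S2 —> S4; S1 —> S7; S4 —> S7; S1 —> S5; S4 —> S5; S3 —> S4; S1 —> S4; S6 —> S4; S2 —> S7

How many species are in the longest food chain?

3 species

One longest chain: S5 → S4 → S2.
It has 3 species and 2 links.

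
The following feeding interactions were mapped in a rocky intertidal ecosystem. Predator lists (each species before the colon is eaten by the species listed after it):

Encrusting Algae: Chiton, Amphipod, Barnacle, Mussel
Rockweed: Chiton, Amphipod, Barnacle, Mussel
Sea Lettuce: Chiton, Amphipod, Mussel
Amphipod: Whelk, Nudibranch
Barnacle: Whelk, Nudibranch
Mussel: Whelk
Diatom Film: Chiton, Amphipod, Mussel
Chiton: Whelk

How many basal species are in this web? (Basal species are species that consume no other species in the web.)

Basal species (no prey listed): Encrusting Algae, Sea Lettuce, Diatom Film, Rockweed.
Count: 4.

4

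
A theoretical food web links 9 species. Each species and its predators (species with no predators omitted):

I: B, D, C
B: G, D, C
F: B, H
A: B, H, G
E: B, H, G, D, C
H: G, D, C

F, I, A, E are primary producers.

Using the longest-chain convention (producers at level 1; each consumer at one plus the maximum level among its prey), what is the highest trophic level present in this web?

3

Producers (level 1): F, I, A, E.
F → B → D gives D level 3.
No species has a prey at level 3, so no species reaches level 4.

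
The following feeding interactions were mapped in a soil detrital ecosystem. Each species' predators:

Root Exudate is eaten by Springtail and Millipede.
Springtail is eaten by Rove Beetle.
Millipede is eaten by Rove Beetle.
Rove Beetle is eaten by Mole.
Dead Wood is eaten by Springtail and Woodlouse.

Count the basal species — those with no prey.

2

Basal species (no prey listed): Dead Wood, Root Exudate.
Count: 2.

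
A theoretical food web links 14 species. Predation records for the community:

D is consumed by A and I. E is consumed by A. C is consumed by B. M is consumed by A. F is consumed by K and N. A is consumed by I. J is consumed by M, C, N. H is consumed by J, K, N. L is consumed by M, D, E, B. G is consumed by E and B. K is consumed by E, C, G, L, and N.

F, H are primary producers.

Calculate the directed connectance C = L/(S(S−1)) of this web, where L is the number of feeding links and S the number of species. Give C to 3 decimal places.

The web has S = 14 species and L = 25 feeding links.
C = L / (S(S−1)) = 25 / 182 = 0.1374 ≈ 0.137.

C = 0.137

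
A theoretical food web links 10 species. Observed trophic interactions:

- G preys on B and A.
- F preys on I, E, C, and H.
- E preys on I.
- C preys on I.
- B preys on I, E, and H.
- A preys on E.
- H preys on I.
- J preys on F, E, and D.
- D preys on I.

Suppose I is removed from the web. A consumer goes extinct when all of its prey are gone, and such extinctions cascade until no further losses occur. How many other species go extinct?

Remove I.
Round 1: E (all prey gone), H (all prey gone), D (all prey gone), C (all prey gone) → extinct.
Round 2: F (all prey gone), A (all prey gone), B (all prey gone) → extinct.
Round 3: G (all prey gone), J (all prey gone) → extinct.
No further losses. Total secondary extinctions: 9.

9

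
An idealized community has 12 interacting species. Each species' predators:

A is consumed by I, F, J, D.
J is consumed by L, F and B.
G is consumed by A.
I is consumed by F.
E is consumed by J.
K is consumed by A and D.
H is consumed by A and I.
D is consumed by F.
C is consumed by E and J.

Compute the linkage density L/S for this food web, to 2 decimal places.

L/S = 1.42

There are L = 17 links among S = 12 species.
L/S = 17/12 = 1.4167 ≈ 1.42.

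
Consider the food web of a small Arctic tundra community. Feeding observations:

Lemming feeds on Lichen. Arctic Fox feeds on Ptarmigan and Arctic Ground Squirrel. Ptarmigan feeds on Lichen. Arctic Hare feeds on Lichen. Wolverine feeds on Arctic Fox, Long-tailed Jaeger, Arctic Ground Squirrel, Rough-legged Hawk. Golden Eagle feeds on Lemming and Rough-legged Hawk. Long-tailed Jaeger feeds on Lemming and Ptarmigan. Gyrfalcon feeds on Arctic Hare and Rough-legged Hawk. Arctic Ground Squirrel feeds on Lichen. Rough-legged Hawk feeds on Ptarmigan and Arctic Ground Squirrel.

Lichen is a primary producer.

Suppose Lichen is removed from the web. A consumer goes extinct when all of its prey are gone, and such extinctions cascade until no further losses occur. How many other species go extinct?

10

Remove Lichen.
Round 1: Lemming (all prey gone), Ptarmigan (all prey gone), Arctic Ground Squirrel (all prey gone), Arctic Hare (all prey gone) → extinct.
Round 2: Long-tailed Jaeger (all prey gone), Rough-legged Hawk (all prey gone), Arctic Fox (all prey gone) → extinct.
Round 3: Golden Eagle (all prey gone), Gyrfalcon (all prey gone), Wolverine (all prey gone) → extinct.
No further losses. Total secondary extinctions: 10.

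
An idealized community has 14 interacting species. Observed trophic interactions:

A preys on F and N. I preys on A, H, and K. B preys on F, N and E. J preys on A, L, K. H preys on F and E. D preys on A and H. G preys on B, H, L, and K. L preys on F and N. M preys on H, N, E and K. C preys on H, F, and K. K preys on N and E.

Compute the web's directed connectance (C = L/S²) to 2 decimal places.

C = 0.15

The web has S = 14 species and L = 30 feeding links.
C = L / S² = 30 / 196 = 0.1531 ≈ 0.15.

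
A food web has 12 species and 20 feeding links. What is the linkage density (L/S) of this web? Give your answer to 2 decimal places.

There are L = 20 links among S = 12 species.
L/S = 20/12 = 1.6667 ≈ 1.67.

L/S = 1.67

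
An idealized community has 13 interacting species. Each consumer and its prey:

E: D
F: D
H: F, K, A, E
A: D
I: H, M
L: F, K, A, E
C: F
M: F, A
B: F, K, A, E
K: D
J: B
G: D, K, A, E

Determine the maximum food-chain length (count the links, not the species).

One longest chain: D → F → H → I.
It has 4 species and 3 links.

3 links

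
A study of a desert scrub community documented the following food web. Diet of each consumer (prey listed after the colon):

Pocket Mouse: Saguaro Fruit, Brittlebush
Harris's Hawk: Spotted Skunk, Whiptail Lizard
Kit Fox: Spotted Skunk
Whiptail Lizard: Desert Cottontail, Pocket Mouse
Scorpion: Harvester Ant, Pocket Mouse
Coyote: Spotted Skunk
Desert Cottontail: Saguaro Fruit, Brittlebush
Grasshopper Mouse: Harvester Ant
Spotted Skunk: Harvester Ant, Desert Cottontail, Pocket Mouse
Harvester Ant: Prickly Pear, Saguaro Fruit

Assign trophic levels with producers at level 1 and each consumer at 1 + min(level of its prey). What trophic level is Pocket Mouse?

Trophic level 2

Saguaro Fruit is a producer → level 1.
Pocket Mouse eats Saguaro Fruit → level 2.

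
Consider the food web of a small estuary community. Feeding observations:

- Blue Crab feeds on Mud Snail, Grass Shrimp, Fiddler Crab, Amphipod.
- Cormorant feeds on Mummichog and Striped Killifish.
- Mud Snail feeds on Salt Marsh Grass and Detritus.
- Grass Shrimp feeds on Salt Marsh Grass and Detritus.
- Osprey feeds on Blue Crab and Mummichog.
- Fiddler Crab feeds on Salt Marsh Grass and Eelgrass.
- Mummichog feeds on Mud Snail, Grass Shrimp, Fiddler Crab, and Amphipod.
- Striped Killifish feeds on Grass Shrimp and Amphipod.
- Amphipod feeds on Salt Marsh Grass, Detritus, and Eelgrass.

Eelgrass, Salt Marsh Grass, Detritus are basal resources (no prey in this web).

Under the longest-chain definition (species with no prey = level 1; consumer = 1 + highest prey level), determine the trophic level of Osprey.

Trophic level 4

Eelgrass has no prey (basal) → level 1.
Fiddler Crab eats Eelgrass (level 1); other prey at levels: Salt Marsh Grass 1 → level 2.
Blue Crab eats Fiddler Crab (level 2); other prey at levels: Grass Shrimp 2, Amphipod 2, Mud Snail 2 → level 3.
Osprey eats Blue Crab (level 3); other prey at levels: Mummichog 3 → level 4.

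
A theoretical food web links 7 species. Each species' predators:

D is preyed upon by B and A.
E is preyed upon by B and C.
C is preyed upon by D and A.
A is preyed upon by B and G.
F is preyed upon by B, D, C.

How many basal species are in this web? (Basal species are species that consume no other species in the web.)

Basal species (no prey listed): E, F.
Count: 2.

2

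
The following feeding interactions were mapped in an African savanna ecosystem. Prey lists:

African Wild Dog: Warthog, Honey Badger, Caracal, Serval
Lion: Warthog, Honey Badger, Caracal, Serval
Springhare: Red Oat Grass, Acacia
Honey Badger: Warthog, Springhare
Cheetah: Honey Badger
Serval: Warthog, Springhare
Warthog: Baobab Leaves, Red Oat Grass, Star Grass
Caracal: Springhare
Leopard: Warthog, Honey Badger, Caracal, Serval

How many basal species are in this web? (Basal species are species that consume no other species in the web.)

4

Basal species (no prey listed): Baobab Leaves, Red Oat Grass, Star Grass, Acacia.
Count: 4.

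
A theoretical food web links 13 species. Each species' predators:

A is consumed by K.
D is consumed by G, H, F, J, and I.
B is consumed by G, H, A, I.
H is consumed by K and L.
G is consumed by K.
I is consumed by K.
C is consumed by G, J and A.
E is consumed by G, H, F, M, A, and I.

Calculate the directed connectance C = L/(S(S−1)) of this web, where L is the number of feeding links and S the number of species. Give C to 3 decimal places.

The web has S = 13 species and L = 23 feeding links.
C = L / (S(S−1)) = 23 / 156 = 0.1474 ≈ 0.147.

C = 0.147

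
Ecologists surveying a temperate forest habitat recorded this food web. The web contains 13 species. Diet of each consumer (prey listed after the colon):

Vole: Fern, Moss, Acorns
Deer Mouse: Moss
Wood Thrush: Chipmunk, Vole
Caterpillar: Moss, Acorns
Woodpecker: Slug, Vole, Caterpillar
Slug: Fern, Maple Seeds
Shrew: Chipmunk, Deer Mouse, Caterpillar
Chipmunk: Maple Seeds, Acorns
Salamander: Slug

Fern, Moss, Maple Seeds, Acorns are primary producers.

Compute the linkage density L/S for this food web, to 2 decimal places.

L/S = 1.46

There are L = 19 links among S = 13 species.
L/S = 19/13 = 1.4615 ≈ 1.46.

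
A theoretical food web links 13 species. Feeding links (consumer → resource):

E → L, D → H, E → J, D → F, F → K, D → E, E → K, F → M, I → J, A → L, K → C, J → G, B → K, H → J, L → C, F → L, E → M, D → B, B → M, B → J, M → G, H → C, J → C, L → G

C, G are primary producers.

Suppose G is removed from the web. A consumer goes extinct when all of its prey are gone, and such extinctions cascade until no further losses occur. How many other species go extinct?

Remove G.
Round 1: M (all prey gone) → extinct.
No further losses. Total secondary extinctions: 1.

1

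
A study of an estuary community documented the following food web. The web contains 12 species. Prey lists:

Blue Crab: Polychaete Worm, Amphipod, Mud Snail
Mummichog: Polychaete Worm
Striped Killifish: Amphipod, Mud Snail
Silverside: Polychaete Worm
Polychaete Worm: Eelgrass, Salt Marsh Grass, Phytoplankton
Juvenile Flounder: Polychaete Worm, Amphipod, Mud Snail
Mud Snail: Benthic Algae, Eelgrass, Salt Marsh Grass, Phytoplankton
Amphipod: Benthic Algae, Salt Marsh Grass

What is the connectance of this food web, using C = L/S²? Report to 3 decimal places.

C = 0.132

The web has S = 12 species and L = 19 feeding links.
C = L / S² = 19 / 144 = 0.1319 ≈ 0.132.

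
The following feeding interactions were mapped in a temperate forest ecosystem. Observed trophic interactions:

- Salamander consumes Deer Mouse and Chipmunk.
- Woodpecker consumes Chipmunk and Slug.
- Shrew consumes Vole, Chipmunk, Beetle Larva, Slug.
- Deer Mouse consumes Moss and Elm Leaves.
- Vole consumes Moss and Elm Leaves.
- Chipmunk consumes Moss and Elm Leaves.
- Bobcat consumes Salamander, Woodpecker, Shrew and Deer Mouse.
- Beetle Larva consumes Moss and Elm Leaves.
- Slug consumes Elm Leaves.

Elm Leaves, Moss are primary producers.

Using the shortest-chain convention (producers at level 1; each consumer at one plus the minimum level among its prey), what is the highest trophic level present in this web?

3

Producers (level 1): Elm Leaves, Moss.
Following each consumer down to its lowest-level prey: Elm Leaves → Deer Mouse → Bobcat (levels 1 through 3).
All prey of Bobcat (Deer Mouse 2, Shrew 3, Woodpecker 3, Salamander 3) are at level 2 or above, so Bobcat is at level 1 + 2 = 3.
Every consumer has at least one prey at level 2 or below, so none exceeds level 3.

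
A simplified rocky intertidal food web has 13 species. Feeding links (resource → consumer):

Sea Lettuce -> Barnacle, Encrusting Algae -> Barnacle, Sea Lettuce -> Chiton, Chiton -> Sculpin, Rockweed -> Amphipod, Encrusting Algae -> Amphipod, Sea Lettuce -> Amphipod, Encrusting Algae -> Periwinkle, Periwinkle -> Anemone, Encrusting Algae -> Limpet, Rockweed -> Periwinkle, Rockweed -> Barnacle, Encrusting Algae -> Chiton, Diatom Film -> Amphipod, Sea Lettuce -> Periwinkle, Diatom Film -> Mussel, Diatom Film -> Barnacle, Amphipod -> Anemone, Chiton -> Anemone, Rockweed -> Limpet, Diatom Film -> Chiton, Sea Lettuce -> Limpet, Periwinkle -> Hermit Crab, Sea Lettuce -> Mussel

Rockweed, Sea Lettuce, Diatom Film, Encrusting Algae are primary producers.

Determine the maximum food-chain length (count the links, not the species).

One longest chain: Rockweed → Periwinkle → Hermit Crab.
It has 3 species and 2 links.

2 links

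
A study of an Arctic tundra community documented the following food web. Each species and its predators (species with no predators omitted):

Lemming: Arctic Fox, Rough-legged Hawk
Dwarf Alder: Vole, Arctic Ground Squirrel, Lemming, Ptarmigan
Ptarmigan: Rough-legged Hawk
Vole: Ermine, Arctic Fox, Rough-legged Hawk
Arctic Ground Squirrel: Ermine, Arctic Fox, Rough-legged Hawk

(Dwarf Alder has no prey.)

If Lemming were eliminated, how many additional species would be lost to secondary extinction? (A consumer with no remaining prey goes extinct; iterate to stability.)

Remove Lemming.
Every predator of it retains at least one other prey: Arctic Fox still has Vole, Arctic Ground Squirrel; Rough-legged Hawk still has Vole, Arctic Ground Squirrel, Ptarmigan.
No consumer loses all prey, so no secondary extinctions occur.

0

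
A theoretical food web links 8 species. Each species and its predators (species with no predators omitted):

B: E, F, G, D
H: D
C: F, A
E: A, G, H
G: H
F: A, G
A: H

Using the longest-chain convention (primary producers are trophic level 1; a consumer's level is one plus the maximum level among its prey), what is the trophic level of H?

B is a producer → level 1.
E eats B → level 2.
A eats E (level 2); other prey at levels: C 1, F 2 → level 3.
H eats A (level 3); other prey at levels: E 2, G 3 → level 4.

Trophic level 4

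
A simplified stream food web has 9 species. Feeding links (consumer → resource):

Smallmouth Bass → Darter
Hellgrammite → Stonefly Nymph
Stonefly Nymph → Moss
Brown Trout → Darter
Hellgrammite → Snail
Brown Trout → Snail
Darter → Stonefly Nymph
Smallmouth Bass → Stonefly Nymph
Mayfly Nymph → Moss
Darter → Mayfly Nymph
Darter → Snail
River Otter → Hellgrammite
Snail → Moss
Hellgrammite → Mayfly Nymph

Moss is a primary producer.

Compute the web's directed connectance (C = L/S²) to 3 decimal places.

C = 0.173

The web has S = 9 species and L = 14 feeding links.
C = L / S² = 14 / 81 = 0.1728 ≈ 0.173.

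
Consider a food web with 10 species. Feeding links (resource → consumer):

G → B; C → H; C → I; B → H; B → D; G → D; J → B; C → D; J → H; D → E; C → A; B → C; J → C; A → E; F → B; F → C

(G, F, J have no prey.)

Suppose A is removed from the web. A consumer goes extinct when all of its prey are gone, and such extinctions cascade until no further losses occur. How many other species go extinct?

0

Remove A.
Every predator of it retains at least one other prey: E still has D.
No consumer loses all prey, so no secondary extinctions occur.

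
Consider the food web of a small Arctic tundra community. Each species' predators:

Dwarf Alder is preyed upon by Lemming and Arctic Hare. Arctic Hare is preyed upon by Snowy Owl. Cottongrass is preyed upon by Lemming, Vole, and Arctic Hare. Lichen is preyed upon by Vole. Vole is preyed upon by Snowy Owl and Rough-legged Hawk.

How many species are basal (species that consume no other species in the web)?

3

Basal species (no prey listed): Cottongrass, Lichen, Dwarf Alder.
Count: 3.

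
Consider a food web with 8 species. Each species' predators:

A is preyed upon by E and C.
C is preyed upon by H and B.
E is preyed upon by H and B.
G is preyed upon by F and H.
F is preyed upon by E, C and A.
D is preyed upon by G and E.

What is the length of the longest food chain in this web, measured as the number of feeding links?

One longest chain: D → G → F → A → C → B.
It has 6 species and 5 links.

5 links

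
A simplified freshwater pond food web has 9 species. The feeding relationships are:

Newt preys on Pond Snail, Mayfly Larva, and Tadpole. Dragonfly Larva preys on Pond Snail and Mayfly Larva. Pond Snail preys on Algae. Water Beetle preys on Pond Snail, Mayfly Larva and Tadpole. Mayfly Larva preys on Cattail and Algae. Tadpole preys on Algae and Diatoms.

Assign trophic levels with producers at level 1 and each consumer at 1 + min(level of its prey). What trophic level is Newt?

Cattail is a producer → level 1.
Mayfly Larva eats Cattail → level 2.
Newt eats Mayfly Larva → level 3.
No prey of Newt is below level 2, so 3 is the minimum.

Trophic level 3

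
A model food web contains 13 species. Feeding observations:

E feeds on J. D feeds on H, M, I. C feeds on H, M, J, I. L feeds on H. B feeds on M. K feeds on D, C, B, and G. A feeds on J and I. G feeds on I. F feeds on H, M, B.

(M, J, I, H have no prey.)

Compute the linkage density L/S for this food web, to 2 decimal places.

L/S = 1.54

There are L = 20 links among S = 13 species.
L/S = 20/13 = 1.5385 ≈ 1.54.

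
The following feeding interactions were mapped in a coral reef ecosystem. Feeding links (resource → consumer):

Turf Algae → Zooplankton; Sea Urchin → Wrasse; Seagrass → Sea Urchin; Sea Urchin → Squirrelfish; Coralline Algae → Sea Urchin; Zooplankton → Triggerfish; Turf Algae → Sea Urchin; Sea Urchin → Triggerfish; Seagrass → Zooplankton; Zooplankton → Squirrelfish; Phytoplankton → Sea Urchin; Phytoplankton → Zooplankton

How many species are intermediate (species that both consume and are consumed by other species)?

Intermediate species (has both prey and predators): Zooplankton, Sea Urchin.
Count: 2.

2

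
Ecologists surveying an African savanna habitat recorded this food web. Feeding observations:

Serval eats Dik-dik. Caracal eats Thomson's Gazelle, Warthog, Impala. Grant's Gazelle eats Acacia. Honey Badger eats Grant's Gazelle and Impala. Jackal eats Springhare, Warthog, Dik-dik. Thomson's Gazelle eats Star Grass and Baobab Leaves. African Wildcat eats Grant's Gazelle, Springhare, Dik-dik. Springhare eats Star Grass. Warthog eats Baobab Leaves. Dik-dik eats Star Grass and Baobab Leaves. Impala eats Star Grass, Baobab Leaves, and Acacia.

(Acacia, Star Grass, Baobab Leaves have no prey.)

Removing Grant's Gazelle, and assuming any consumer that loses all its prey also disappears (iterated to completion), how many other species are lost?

0

Remove Grant's Gazelle.
Every predator of it retains at least one other prey: African Wildcat still has Dik-dik, Springhare; Honey Badger still has Impala.
No consumer loses all prey, so no secondary extinctions occur.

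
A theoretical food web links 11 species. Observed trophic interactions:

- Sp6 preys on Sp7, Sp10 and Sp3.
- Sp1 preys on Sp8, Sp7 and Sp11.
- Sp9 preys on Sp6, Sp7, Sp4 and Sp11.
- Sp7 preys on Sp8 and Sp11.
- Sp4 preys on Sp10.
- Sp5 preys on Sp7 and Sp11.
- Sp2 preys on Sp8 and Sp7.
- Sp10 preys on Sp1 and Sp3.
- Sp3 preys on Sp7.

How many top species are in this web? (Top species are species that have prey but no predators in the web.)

Top species (has prey, but nothing eats it): Sp5, Sp2, Sp9.
Count: 3.

3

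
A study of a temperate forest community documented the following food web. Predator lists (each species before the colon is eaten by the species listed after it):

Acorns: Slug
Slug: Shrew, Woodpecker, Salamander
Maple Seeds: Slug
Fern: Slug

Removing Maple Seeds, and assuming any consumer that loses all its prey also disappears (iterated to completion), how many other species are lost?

Remove Maple Seeds.
Every predator of it retains at least one other prey: Slug still has Acorns, Fern.
No consumer loses all prey, so no secondary extinctions occur.

0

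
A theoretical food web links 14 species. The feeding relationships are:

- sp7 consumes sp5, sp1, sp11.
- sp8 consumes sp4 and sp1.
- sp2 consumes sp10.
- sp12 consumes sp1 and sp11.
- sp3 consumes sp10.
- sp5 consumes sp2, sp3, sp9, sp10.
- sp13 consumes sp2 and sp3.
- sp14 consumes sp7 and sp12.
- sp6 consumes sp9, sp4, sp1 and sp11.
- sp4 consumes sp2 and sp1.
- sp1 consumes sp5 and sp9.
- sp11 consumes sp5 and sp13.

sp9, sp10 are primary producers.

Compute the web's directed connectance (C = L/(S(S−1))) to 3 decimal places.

The web has S = 14 species and L = 27 feeding links.
C = L / (S(S−1)) = 27 / 182 = 0.1484 ≈ 0.148.

C = 0.148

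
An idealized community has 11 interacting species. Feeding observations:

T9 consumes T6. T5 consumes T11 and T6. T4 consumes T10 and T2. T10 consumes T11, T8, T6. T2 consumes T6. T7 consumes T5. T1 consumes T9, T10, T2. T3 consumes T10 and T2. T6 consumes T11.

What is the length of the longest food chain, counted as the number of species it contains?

One longest chain: T11 → T6 → T5 → T7.
It has 4 species and 3 links.

4 species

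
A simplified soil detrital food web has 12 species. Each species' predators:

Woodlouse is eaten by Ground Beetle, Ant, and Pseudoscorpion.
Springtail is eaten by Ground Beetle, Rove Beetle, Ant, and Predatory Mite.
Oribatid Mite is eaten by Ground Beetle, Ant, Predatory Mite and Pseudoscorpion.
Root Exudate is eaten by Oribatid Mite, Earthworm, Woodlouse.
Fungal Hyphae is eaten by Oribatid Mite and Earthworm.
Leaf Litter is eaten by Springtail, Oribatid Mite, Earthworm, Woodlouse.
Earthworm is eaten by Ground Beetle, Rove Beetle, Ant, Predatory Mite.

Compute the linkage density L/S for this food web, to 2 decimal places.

There are L = 24 links among S = 12 species.
L/S = 24/12 = 2.0000 ≈ 2.00.

L/S = 2.00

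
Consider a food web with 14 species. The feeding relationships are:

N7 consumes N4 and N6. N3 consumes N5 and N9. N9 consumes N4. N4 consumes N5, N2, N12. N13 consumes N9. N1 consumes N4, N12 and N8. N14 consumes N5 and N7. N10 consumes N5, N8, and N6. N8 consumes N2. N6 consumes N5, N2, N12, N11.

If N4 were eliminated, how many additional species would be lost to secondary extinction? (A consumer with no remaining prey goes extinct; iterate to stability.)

Remove N4.
Round 1: N9 (all prey gone) → extinct.
Round 2: N13 (all prey gone) → extinct.
No further losses. Total secondary extinctions: 2.

2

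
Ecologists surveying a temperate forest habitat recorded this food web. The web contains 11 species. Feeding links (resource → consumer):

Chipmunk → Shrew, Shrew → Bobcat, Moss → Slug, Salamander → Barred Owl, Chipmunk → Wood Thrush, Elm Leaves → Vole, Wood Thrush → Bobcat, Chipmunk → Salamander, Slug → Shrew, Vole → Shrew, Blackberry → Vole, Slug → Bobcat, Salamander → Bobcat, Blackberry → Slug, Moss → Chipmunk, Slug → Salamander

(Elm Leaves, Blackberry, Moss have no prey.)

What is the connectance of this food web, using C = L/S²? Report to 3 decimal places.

C = 0.132

The web has S = 11 species and L = 16 feeding links.
C = L / S² = 16 / 121 = 0.1322 ≈ 0.132.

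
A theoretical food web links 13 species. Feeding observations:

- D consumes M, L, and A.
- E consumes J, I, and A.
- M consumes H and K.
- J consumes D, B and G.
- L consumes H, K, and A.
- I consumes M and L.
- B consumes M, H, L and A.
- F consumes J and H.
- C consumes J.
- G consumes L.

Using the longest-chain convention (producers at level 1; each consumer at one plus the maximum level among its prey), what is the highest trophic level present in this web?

Producers (level 1): K, H, A.
K → L → D → J → F gives F level 5.
No species has a prey at level 5, so no species reaches level 6.

5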